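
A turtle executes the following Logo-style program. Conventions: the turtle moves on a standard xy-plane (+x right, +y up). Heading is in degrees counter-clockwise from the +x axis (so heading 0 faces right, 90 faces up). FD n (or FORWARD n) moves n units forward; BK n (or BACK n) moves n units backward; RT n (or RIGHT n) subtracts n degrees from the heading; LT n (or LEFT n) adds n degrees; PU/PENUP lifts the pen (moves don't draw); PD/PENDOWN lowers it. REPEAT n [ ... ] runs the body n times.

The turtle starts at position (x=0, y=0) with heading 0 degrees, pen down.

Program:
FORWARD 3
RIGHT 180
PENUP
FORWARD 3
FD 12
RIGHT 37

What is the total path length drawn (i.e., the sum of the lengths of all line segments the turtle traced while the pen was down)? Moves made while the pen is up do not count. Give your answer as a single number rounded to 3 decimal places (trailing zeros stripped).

Answer: 3

Derivation:
Executing turtle program step by step:
Start: pos=(0,0), heading=0, pen down
FD 3: (0,0) -> (3,0) [heading=0, draw]
RT 180: heading 0 -> 180
PU: pen up
FD 3: (3,0) -> (0,0) [heading=180, move]
FD 12: (0,0) -> (-12,0) [heading=180, move]
RT 37: heading 180 -> 143
Final: pos=(-12,0), heading=143, 1 segment(s) drawn

Segment lengths:
  seg 1: (0,0) -> (3,0), length = 3
Total = 3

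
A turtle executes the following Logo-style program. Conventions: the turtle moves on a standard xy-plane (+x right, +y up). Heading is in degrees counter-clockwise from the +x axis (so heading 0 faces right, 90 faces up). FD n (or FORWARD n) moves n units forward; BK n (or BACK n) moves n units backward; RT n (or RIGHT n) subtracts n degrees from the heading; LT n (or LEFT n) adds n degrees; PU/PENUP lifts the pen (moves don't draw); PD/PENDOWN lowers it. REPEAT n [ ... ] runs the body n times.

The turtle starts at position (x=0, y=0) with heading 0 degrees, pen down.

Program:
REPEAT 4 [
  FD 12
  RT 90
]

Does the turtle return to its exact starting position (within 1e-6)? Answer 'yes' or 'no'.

Executing turtle program step by step:
Start: pos=(0,0), heading=0, pen down
REPEAT 4 [
  -- iteration 1/4 --
  FD 12: (0,0) -> (12,0) [heading=0, draw]
  RT 90: heading 0 -> 270
  -- iteration 2/4 --
  FD 12: (12,0) -> (12,-12) [heading=270, draw]
  RT 90: heading 270 -> 180
  -- iteration 3/4 --
  FD 12: (12,-12) -> (0,-12) [heading=180, draw]
  RT 90: heading 180 -> 90
  -- iteration 4/4 --
  FD 12: (0,-12) -> (0,0) [heading=90, draw]
  RT 90: heading 90 -> 0
]
Final: pos=(0,0), heading=0, 4 segment(s) drawn

Start position: (0, 0)
Final position: (0, 0)
Distance = 0; < 1e-6 -> CLOSED

Answer: yes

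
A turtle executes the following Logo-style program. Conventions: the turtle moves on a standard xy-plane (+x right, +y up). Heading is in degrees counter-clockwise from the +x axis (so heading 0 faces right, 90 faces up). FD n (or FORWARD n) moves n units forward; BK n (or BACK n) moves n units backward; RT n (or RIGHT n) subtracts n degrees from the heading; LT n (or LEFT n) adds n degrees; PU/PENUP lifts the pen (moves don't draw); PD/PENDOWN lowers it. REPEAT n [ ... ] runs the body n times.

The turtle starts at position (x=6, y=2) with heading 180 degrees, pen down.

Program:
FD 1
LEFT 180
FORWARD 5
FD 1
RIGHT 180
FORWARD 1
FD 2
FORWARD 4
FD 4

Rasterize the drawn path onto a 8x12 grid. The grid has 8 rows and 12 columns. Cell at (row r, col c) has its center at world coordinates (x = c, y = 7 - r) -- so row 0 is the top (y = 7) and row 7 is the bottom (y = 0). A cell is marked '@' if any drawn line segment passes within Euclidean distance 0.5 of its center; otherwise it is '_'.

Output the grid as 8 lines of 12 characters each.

Segment 0: (6,2) -> (5,2)
Segment 1: (5,2) -> (10,2)
Segment 2: (10,2) -> (11,2)
Segment 3: (11,2) -> (10,2)
Segment 4: (10,2) -> (8,2)
Segment 5: (8,2) -> (4,2)
Segment 6: (4,2) -> (0,2)

Answer: ____________
____________
____________
____________
____________
@@@@@@@@@@@@
____________
____________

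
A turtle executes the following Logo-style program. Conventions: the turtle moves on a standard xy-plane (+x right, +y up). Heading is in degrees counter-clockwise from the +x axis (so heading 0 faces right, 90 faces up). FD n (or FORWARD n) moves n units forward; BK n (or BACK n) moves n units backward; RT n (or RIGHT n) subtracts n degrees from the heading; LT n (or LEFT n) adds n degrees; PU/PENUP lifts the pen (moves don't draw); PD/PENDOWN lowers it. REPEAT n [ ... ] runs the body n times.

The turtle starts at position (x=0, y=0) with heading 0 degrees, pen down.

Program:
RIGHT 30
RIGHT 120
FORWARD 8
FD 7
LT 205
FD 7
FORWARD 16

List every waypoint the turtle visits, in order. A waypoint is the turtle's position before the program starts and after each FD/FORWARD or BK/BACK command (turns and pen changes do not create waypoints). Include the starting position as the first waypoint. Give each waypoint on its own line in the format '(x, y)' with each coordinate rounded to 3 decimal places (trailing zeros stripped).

Executing turtle program step by step:
Start: pos=(0,0), heading=0, pen down
RT 30: heading 0 -> 330
RT 120: heading 330 -> 210
FD 8: (0,0) -> (-6.928,-4) [heading=210, draw]
FD 7: (-6.928,-4) -> (-12.99,-7.5) [heading=210, draw]
LT 205: heading 210 -> 55
FD 7: (-12.99,-7.5) -> (-8.975,-1.766) [heading=55, draw]
FD 16: (-8.975,-1.766) -> (0.202,11.34) [heading=55, draw]
Final: pos=(0.202,11.34), heading=55, 4 segment(s) drawn
Waypoints (5 total):
(0, 0)
(-6.928, -4)
(-12.99, -7.5)
(-8.975, -1.766)
(0.202, 11.34)

Answer: (0, 0)
(-6.928, -4)
(-12.99, -7.5)
(-8.975, -1.766)
(0.202, 11.34)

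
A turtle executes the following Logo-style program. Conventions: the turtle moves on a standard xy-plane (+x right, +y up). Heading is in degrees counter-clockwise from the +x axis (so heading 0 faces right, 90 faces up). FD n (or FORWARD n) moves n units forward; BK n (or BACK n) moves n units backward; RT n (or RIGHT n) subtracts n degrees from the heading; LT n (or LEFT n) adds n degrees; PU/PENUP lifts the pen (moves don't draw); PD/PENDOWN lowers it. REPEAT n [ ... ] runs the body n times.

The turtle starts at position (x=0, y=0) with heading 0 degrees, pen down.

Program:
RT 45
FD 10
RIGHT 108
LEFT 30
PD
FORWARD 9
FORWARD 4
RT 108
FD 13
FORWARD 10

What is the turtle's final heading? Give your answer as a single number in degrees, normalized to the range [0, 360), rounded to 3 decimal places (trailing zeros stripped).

Executing turtle program step by step:
Start: pos=(0,0), heading=0, pen down
RT 45: heading 0 -> 315
FD 10: (0,0) -> (7.071,-7.071) [heading=315, draw]
RT 108: heading 315 -> 207
LT 30: heading 207 -> 237
PD: pen down
FD 9: (7.071,-7.071) -> (2.169,-14.619) [heading=237, draw]
FD 4: (2.169,-14.619) -> (-0.009,-17.974) [heading=237, draw]
RT 108: heading 237 -> 129
FD 13: (-0.009,-17.974) -> (-8.19,-7.871) [heading=129, draw]
FD 10: (-8.19,-7.871) -> (-14.484,-0.099) [heading=129, draw]
Final: pos=(-14.484,-0.099), heading=129, 5 segment(s) drawn

Answer: 129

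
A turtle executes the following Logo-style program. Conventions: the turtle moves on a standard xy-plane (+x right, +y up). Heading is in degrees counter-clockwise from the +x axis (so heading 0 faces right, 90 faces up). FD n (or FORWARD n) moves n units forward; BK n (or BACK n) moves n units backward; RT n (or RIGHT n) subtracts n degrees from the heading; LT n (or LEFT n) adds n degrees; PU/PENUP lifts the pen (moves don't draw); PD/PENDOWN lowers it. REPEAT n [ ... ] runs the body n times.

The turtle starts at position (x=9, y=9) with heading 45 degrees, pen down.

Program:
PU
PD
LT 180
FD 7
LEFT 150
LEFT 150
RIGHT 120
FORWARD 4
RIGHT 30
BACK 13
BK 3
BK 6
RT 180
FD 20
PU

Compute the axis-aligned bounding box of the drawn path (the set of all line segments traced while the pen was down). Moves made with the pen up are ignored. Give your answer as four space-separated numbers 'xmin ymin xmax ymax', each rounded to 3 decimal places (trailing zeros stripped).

Executing turtle program step by step:
Start: pos=(9,9), heading=45, pen down
PU: pen up
PD: pen down
LT 180: heading 45 -> 225
FD 7: (9,9) -> (4.05,4.05) [heading=225, draw]
LT 150: heading 225 -> 15
LT 150: heading 15 -> 165
RT 120: heading 165 -> 45
FD 4: (4.05,4.05) -> (6.879,6.879) [heading=45, draw]
RT 30: heading 45 -> 15
BK 13: (6.879,6.879) -> (-5.678,3.514) [heading=15, draw]
BK 3: (-5.678,3.514) -> (-8.576,2.738) [heading=15, draw]
BK 6: (-8.576,2.738) -> (-14.372,1.185) [heading=15, draw]
RT 180: heading 15 -> 195
FD 20: (-14.372,1.185) -> (-33.69,-3.992) [heading=195, draw]
PU: pen up
Final: pos=(-33.69,-3.992), heading=195, 6 segment(s) drawn

Segment endpoints: x in {-33.69, -14.372, -8.576, -5.678, 4.05, 6.879, 9}, y in {-3.992, 1.185, 2.738, 3.514, 4.05, 6.879, 9}
xmin=-33.69, ymin=-3.992, xmax=9, ymax=9

Answer: -33.69 -3.992 9 9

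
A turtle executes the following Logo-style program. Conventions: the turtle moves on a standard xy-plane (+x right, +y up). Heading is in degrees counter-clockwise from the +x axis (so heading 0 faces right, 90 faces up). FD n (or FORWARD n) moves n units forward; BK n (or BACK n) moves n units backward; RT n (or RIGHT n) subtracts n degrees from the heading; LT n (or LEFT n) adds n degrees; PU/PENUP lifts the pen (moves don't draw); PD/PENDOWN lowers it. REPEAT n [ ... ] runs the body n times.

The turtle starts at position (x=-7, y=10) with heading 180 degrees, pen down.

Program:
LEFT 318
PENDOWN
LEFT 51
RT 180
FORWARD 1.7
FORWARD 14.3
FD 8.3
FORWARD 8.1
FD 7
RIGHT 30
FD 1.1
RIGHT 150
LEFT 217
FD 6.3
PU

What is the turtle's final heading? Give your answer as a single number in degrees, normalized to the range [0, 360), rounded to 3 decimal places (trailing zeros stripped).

Executing turtle program step by step:
Start: pos=(-7,10), heading=180, pen down
LT 318: heading 180 -> 138
PD: pen down
LT 51: heading 138 -> 189
RT 180: heading 189 -> 9
FD 1.7: (-7,10) -> (-5.321,10.266) [heading=9, draw]
FD 14.3: (-5.321,10.266) -> (8.803,12.503) [heading=9, draw]
FD 8.3: (8.803,12.503) -> (17.001,13.801) [heading=9, draw]
FD 8.1: (17.001,13.801) -> (25.001,15.068) [heading=9, draw]
FD 7: (25.001,15.068) -> (31.915,16.164) [heading=9, draw]
RT 30: heading 9 -> 339
FD 1.1: (31.915,16.164) -> (32.942,15.769) [heading=339, draw]
RT 150: heading 339 -> 189
LT 217: heading 189 -> 46
FD 6.3: (32.942,15.769) -> (37.318,20.301) [heading=46, draw]
PU: pen up
Final: pos=(37.318,20.301), heading=46, 7 segment(s) drawn

Answer: 46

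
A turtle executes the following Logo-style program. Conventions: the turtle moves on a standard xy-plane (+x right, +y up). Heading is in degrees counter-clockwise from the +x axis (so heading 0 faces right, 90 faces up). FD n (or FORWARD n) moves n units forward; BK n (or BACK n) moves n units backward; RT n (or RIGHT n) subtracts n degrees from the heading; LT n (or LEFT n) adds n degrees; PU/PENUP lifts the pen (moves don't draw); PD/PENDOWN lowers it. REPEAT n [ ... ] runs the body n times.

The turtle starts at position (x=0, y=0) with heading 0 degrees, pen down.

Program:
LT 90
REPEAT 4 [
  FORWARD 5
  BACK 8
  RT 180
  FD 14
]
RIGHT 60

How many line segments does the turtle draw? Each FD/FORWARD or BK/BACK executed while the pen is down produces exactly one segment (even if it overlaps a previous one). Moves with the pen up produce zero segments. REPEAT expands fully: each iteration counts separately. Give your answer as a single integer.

Executing turtle program step by step:
Start: pos=(0,0), heading=0, pen down
LT 90: heading 0 -> 90
REPEAT 4 [
  -- iteration 1/4 --
  FD 5: (0,0) -> (0,5) [heading=90, draw]
  BK 8: (0,5) -> (0,-3) [heading=90, draw]
  RT 180: heading 90 -> 270
  FD 14: (0,-3) -> (0,-17) [heading=270, draw]
  -- iteration 2/4 --
  FD 5: (0,-17) -> (0,-22) [heading=270, draw]
  BK 8: (0,-22) -> (0,-14) [heading=270, draw]
  RT 180: heading 270 -> 90
  FD 14: (0,-14) -> (0,0) [heading=90, draw]
  -- iteration 3/4 --
  FD 5: (0,0) -> (0,5) [heading=90, draw]
  BK 8: (0,5) -> (0,-3) [heading=90, draw]
  RT 180: heading 90 -> 270
  FD 14: (0,-3) -> (0,-17) [heading=270, draw]
  -- iteration 4/4 --
  FD 5: (0,-17) -> (0,-22) [heading=270, draw]
  BK 8: (0,-22) -> (0,-14) [heading=270, draw]
  RT 180: heading 270 -> 90
  FD 14: (0,-14) -> (0,0) [heading=90, draw]
]
RT 60: heading 90 -> 30
Final: pos=(0,0), heading=30, 12 segment(s) drawn
Segments drawn: 12

Answer: 12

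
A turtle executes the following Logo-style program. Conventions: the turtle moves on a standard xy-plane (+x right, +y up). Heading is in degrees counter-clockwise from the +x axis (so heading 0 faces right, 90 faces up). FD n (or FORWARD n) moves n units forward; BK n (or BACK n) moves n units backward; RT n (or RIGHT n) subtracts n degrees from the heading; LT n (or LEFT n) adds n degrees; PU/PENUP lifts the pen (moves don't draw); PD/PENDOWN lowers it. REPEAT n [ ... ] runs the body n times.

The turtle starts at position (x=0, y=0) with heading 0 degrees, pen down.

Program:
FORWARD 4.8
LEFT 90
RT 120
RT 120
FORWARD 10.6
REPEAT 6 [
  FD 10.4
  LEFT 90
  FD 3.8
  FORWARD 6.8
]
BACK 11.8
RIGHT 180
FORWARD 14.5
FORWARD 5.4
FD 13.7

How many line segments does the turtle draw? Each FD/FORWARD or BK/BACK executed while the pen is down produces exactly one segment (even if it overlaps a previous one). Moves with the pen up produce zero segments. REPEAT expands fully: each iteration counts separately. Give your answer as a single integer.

Answer: 24

Derivation:
Executing turtle program step by step:
Start: pos=(0,0), heading=0, pen down
FD 4.8: (0,0) -> (4.8,0) [heading=0, draw]
LT 90: heading 0 -> 90
RT 120: heading 90 -> 330
RT 120: heading 330 -> 210
FD 10.6: (4.8,0) -> (-4.38,-5.3) [heading=210, draw]
REPEAT 6 [
  -- iteration 1/6 --
  FD 10.4: (-4.38,-5.3) -> (-13.387,-10.5) [heading=210, draw]
  LT 90: heading 210 -> 300
  FD 3.8: (-13.387,-10.5) -> (-11.487,-13.791) [heading=300, draw]
  FD 6.8: (-11.487,-13.791) -> (-8.087,-19.68) [heading=300, draw]
  -- iteration 2/6 --
  FD 10.4: (-8.087,-19.68) -> (-2.887,-28.687) [heading=300, draw]
  LT 90: heading 300 -> 30
  FD 3.8: (-2.887,-28.687) -> (0.404,-26.787) [heading=30, draw]
  FD 6.8: (0.404,-26.787) -> (6.293,-23.387) [heading=30, draw]
  -- iteration 3/6 --
  FD 10.4: (6.293,-23.387) -> (15.3,-18.187) [heading=30, draw]
  LT 90: heading 30 -> 120
  FD 3.8: (15.3,-18.187) -> (13.4,-14.896) [heading=120, draw]
  FD 6.8: (13.4,-14.896) -> (10,-9.007) [heading=120, draw]
  -- iteration 4/6 --
  FD 10.4: (10,-9.007) -> (4.8,0) [heading=120, draw]
  LT 90: heading 120 -> 210
  FD 3.8: (4.8,0) -> (1.509,-1.9) [heading=210, draw]
  FD 6.8: (1.509,-1.9) -> (-4.38,-5.3) [heading=210, draw]
  -- iteration 5/6 --
  FD 10.4: (-4.38,-5.3) -> (-13.387,-10.5) [heading=210, draw]
  LT 90: heading 210 -> 300
  FD 3.8: (-13.387,-10.5) -> (-11.487,-13.791) [heading=300, draw]
  FD 6.8: (-11.487,-13.791) -> (-8.087,-19.68) [heading=300, draw]
  -- iteration 6/6 --
  FD 10.4: (-8.087,-19.68) -> (-2.887,-28.687) [heading=300, draw]
  LT 90: heading 300 -> 30
  FD 3.8: (-2.887,-28.687) -> (0.404,-26.787) [heading=30, draw]
  FD 6.8: (0.404,-26.787) -> (6.293,-23.387) [heading=30, draw]
]
BK 11.8: (6.293,-23.387) -> (-3.926,-29.287) [heading=30, draw]
RT 180: heading 30 -> 210
FD 14.5: (-3.926,-29.287) -> (-16.483,-36.537) [heading=210, draw]
FD 5.4: (-16.483,-36.537) -> (-21.16,-39.237) [heading=210, draw]
FD 13.7: (-21.16,-39.237) -> (-33.024,-46.087) [heading=210, draw]
Final: pos=(-33.024,-46.087), heading=210, 24 segment(s) drawn
Segments drawn: 24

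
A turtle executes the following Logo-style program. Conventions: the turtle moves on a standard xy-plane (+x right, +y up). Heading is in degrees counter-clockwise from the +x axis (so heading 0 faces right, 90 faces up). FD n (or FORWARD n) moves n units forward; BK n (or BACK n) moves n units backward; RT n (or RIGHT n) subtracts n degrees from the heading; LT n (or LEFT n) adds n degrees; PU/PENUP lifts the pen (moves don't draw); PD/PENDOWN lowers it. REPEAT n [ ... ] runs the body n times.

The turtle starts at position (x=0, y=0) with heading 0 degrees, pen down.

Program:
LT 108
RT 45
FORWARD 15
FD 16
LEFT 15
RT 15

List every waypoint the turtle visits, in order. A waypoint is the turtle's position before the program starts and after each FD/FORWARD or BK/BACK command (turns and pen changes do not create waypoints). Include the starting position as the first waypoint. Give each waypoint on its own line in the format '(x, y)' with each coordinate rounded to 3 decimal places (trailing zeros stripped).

Answer: (0, 0)
(6.81, 13.365)
(14.074, 27.621)

Derivation:
Executing turtle program step by step:
Start: pos=(0,0), heading=0, pen down
LT 108: heading 0 -> 108
RT 45: heading 108 -> 63
FD 15: (0,0) -> (6.81,13.365) [heading=63, draw]
FD 16: (6.81,13.365) -> (14.074,27.621) [heading=63, draw]
LT 15: heading 63 -> 78
RT 15: heading 78 -> 63
Final: pos=(14.074,27.621), heading=63, 2 segment(s) drawn
Waypoints (3 total):
(0, 0)
(6.81, 13.365)
(14.074, 27.621)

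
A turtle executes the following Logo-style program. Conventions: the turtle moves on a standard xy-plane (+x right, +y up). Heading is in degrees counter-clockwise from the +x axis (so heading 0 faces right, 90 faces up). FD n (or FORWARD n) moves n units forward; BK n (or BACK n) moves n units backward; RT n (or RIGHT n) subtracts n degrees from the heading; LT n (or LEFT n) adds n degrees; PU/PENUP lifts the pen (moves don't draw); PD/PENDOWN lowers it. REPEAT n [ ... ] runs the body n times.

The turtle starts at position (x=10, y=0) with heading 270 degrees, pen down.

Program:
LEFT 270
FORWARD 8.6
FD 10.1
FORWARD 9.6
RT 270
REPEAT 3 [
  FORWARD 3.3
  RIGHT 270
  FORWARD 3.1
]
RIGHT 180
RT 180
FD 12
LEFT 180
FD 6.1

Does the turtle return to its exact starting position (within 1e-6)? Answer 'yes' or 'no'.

Executing turtle program step by step:
Start: pos=(10,0), heading=270, pen down
LT 270: heading 270 -> 180
FD 8.6: (10,0) -> (1.4,0) [heading=180, draw]
FD 10.1: (1.4,0) -> (-8.7,0) [heading=180, draw]
FD 9.6: (-8.7,0) -> (-18.3,0) [heading=180, draw]
RT 270: heading 180 -> 270
REPEAT 3 [
  -- iteration 1/3 --
  FD 3.3: (-18.3,0) -> (-18.3,-3.3) [heading=270, draw]
  RT 270: heading 270 -> 0
  FD 3.1: (-18.3,-3.3) -> (-15.2,-3.3) [heading=0, draw]
  -- iteration 2/3 --
  FD 3.3: (-15.2,-3.3) -> (-11.9,-3.3) [heading=0, draw]
  RT 270: heading 0 -> 90
  FD 3.1: (-11.9,-3.3) -> (-11.9,-0.2) [heading=90, draw]
  -- iteration 3/3 --
  FD 3.3: (-11.9,-0.2) -> (-11.9,3.1) [heading=90, draw]
  RT 270: heading 90 -> 180
  FD 3.1: (-11.9,3.1) -> (-15,3.1) [heading=180, draw]
]
RT 180: heading 180 -> 0
RT 180: heading 0 -> 180
FD 12: (-15,3.1) -> (-27,3.1) [heading=180, draw]
LT 180: heading 180 -> 0
FD 6.1: (-27,3.1) -> (-20.9,3.1) [heading=0, draw]
Final: pos=(-20.9,3.1), heading=0, 11 segment(s) drawn

Start position: (10, 0)
Final position: (-20.9, 3.1)
Distance = 31.055; >= 1e-6 -> NOT closed

Answer: no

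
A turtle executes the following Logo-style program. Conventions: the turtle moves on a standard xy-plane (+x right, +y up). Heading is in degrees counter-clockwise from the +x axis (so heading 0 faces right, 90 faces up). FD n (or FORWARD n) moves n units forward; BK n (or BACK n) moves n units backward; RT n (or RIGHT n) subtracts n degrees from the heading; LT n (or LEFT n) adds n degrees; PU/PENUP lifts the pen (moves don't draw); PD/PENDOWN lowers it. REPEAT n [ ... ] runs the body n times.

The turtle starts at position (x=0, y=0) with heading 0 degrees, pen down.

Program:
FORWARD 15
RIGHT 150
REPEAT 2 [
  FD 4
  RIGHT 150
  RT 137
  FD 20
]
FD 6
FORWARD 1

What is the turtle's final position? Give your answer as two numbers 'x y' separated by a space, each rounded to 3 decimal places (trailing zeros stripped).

Answer: 43.869 -27.268

Derivation:
Executing turtle program step by step:
Start: pos=(0,0), heading=0, pen down
FD 15: (0,0) -> (15,0) [heading=0, draw]
RT 150: heading 0 -> 210
REPEAT 2 [
  -- iteration 1/2 --
  FD 4: (15,0) -> (11.536,-2) [heading=210, draw]
  RT 150: heading 210 -> 60
  RT 137: heading 60 -> 283
  FD 20: (11.536,-2) -> (16.035,-21.487) [heading=283, draw]
  -- iteration 2/2 --
  FD 4: (16.035,-21.487) -> (16.935,-25.385) [heading=283, draw]
  RT 150: heading 283 -> 133
  RT 137: heading 133 -> 356
  FD 20: (16.935,-25.385) -> (36.886,-26.78) [heading=356, draw]
]
FD 6: (36.886,-26.78) -> (42.871,-27.199) [heading=356, draw]
FD 1: (42.871,-27.199) -> (43.869,-27.268) [heading=356, draw]
Final: pos=(43.869,-27.268), heading=356, 7 segment(s) drawn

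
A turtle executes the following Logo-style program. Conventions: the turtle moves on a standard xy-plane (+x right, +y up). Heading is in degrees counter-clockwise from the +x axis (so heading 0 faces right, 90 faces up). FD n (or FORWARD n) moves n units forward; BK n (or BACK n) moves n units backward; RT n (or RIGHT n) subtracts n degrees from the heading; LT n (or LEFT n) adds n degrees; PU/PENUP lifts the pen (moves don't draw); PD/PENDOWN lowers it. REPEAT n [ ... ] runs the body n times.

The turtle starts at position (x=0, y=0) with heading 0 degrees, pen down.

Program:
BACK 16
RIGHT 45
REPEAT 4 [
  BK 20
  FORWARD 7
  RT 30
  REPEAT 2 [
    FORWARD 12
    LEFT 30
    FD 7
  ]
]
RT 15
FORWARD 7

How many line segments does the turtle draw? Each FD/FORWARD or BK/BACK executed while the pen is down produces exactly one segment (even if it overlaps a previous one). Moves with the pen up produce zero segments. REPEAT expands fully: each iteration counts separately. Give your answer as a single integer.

Executing turtle program step by step:
Start: pos=(0,0), heading=0, pen down
BK 16: (0,0) -> (-16,0) [heading=0, draw]
RT 45: heading 0 -> 315
REPEAT 4 [
  -- iteration 1/4 --
  BK 20: (-16,0) -> (-30.142,14.142) [heading=315, draw]
  FD 7: (-30.142,14.142) -> (-25.192,9.192) [heading=315, draw]
  RT 30: heading 315 -> 285
  REPEAT 2 [
    -- iteration 1/2 --
    FD 12: (-25.192,9.192) -> (-22.087,-2.399) [heading=285, draw]
    LT 30: heading 285 -> 315
    FD 7: (-22.087,-2.399) -> (-17.137,-7.348) [heading=315, draw]
    -- iteration 2/2 --
    FD 12: (-17.137,-7.348) -> (-8.652,-15.834) [heading=315, draw]
    LT 30: heading 315 -> 345
    FD 7: (-8.652,-15.834) -> (-1.89,-17.645) [heading=345, draw]
  ]
  -- iteration 2/4 --
  BK 20: (-1.89,-17.645) -> (-21.209,-12.469) [heading=345, draw]
  FD 7: (-21.209,-12.469) -> (-14.447,-14.281) [heading=345, draw]
  RT 30: heading 345 -> 315
  REPEAT 2 [
    -- iteration 1/2 --
    FD 12: (-14.447,-14.281) -> (-5.962,-22.766) [heading=315, draw]
    LT 30: heading 315 -> 345
    FD 7: (-5.962,-22.766) -> (0.8,-24.578) [heading=345, draw]
    -- iteration 2/2 --
    FD 12: (0.8,-24.578) -> (12.391,-27.684) [heading=345, draw]
    LT 30: heading 345 -> 15
    FD 7: (12.391,-27.684) -> (19.152,-25.872) [heading=15, draw]
  ]
  -- iteration 3/4 --
  BK 20: (19.152,-25.872) -> (-0.166,-31.048) [heading=15, draw]
  FD 7: (-0.166,-31.048) -> (6.595,-29.237) [heading=15, draw]
  RT 30: heading 15 -> 345
  REPEAT 2 [
    -- iteration 1/2 --
    FD 12: (6.595,-29.237) -> (18.186,-32.342) [heading=345, draw]
    LT 30: heading 345 -> 15
    FD 7: (18.186,-32.342) -> (24.948,-30.531) [heading=15, draw]
    -- iteration 2/2 --
    FD 12: (24.948,-30.531) -> (36.539,-27.425) [heading=15, draw]
    LT 30: heading 15 -> 45
    FD 7: (36.539,-27.425) -> (41.489,-22.475) [heading=45, draw]
  ]
  -- iteration 4/4 --
  BK 20: (41.489,-22.475) -> (27.347,-36.617) [heading=45, draw]
  FD 7: (27.347,-36.617) -> (32.296,-31.668) [heading=45, draw]
  RT 30: heading 45 -> 15
  REPEAT 2 [
    -- iteration 1/2 --
    FD 12: (32.296,-31.668) -> (43.887,-28.562) [heading=15, draw]
    LT 30: heading 15 -> 45
    FD 7: (43.887,-28.562) -> (48.837,-23.612) [heading=45, draw]
    -- iteration 2/2 --
    FD 12: (48.837,-23.612) -> (57.322,-15.127) [heading=45, draw]
    LT 30: heading 45 -> 75
    FD 7: (57.322,-15.127) -> (59.134,-8.365) [heading=75, draw]
  ]
]
RT 15: heading 75 -> 60
FD 7: (59.134,-8.365) -> (62.634,-2.303) [heading=60, draw]
Final: pos=(62.634,-2.303), heading=60, 26 segment(s) drawn
Segments drawn: 26

Answer: 26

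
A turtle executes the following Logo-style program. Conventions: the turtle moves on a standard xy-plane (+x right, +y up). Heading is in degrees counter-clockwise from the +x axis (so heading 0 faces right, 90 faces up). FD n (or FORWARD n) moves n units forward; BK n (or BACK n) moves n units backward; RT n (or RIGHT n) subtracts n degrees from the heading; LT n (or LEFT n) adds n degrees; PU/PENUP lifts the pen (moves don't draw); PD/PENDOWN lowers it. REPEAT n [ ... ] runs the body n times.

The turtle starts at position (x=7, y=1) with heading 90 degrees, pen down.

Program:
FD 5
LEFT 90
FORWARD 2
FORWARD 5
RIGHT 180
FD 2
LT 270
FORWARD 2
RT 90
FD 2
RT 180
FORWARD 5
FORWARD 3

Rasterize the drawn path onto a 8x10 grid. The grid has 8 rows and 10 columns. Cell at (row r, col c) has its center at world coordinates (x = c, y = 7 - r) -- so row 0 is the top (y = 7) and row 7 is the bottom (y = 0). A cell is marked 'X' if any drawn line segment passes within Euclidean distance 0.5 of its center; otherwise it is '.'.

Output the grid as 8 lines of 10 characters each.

Segment 0: (7,1) -> (7,6)
Segment 1: (7,6) -> (5,6)
Segment 2: (5,6) -> (0,6)
Segment 3: (0,6) -> (2,6)
Segment 4: (2,6) -> (2,4)
Segment 5: (2,4) -> (-0,4)
Segment 6: (-0,4) -> (5,4)
Segment 7: (5,4) -> (8,4)

Answer: ..........
XXXXXXXX..
..X....X..
XXXXXXXXX.
.......X..
.......X..
.......X..
..........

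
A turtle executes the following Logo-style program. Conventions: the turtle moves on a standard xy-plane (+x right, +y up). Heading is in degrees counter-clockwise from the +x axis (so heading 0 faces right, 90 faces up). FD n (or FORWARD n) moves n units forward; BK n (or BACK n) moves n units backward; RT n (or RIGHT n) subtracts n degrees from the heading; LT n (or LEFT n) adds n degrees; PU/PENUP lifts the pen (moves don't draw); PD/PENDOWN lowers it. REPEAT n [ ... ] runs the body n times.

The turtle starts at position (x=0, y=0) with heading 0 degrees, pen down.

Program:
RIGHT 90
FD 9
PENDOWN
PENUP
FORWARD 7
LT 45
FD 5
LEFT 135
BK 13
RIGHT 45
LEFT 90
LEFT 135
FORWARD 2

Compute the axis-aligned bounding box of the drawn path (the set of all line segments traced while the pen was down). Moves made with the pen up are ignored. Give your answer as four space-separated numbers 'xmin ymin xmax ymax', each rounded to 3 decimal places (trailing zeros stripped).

Answer: 0 -9 0 0

Derivation:
Executing turtle program step by step:
Start: pos=(0,0), heading=0, pen down
RT 90: heading 0 -> 270
FD 9: (0,0) -> (0,-9) [heading=270, draw]
PD: pen down
PU: pen up
FD 7: (0,-9) -> (0,-16) [heading=270, move]
LT 45: heading 270 -> 315
FD 5: (0,-16) -> (3.536,-19.536) [heading=315, move]
LT 135: heading 315 -> 90
BK 13: (3.536,-19.536) -> (3.536,-32.536) [heading=90, move]
RT 45: heading 90 -> 45
LT 90: heading 45 -> 135
LT 135: heading 135 -> 270
FD 2: (3.536,-32.536) -> (3.536,-34.536) [heading=270, move]
Final: pos=(3.536,-34.536), heading=270, 1 segment(s) drawn

Segment endpoints: x in {0, 0}, y in {-9, 0}
xmin=0, ymin=-9, xmax=0, ymax=0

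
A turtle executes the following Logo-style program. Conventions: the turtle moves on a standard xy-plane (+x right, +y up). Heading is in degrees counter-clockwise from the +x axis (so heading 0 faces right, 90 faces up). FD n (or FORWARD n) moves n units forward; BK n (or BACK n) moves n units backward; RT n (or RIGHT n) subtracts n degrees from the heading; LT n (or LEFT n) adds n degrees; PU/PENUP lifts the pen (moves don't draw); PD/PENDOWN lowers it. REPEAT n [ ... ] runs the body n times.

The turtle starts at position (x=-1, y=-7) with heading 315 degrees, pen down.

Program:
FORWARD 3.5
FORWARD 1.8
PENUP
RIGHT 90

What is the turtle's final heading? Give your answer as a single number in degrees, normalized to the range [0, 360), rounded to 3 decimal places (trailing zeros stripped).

Executing turtle program step by step:
Start: pos=(-1,-7), heading=315, pen down
FD 3.5: (-1,-7) -> (1.475,-9.475) [heading=315, draw]
FD 1.8: (1.475,-9.475) -> (2.748,-10.748) [heading=315, draw]
PU: pen up
RT 90: heading 315 -> 225
Final: pos=(2.748,-10.748), heading=225, 2 segment(s) drawn

Answer: 225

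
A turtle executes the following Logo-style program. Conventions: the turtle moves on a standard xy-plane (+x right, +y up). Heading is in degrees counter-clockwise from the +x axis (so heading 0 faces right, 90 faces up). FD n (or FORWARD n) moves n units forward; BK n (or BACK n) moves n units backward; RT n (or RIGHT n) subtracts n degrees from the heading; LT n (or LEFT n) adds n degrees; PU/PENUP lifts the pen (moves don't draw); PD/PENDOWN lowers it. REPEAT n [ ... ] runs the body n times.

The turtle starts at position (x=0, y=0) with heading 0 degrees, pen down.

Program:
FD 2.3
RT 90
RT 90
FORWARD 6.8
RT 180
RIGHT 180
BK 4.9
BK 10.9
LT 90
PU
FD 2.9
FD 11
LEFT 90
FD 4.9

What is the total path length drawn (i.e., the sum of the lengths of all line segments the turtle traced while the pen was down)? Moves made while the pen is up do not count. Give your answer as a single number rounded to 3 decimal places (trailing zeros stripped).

Answer: 24.9

Derivation:
Executing turtle program step by step:
Start: pos=(0,0), heading=0, pen down
FD 2.3: (0,0) -> (2.3,0) [heading=0, draw]
RT 90: heading 0 -> 270
RT 90: heading 270 -> 180
FD 6.8: (2.3,0) -> (-4.5,0) [heading=180, draw]
RT 180: heading 180 -> 0
RT 180: heading 0 -> 180
BK 4.9: (-4.5,0) -> (0.4,0) [heading=180, draw]
BK 10.9: (0.4,0) -> (11.3,0) [heading=180, draw]
LT 90: heading 180 -> 270
PU: pen up
FD 2.9: (11.3,0) -> (11.3,-2.9) [heading=270, move]
FD 11: (11.3,-2.9) -> (11.3,-13.9) [heading=270, move]
LT 90: heading 270 -> 0
FD 4.9: (11.3,-13.9) -> (16.2,-13.9) [heading=0, move]
Final: pos=(16.2,-13.9), heading=0, 4 segment(s) drawn

Segment lengths:
  seg 1: (0,0) -> (2.3,0), length = 2.3
  seg 2: (2.3,0) -> (-4.5,0), length = 6.8
  seg 3: (-4.5,0) -> (0.4,0), length = 4.9
  seg 4: (0.4,0) -> (11.3,0), length = 10.9
Total = 24.9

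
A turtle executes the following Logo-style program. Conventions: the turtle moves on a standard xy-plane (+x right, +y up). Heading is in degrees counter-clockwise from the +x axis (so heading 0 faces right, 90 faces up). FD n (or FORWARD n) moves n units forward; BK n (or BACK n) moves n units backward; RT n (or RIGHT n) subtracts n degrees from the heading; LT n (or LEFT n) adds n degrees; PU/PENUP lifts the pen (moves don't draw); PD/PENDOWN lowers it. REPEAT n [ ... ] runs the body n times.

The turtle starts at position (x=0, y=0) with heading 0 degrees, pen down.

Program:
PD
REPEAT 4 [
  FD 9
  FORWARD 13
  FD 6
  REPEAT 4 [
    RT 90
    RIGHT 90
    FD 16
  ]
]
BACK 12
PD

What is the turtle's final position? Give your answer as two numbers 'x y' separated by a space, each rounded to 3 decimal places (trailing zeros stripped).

Answer: 100 0

Derivation:
Executing turtle program step by step:
Start: pos=(0,0), heading=0, pen down
PD: pen down
REPEAT 4 [
  -- iteration 1/4 --
  FD 9: (0,0) -> (9,0) [heading=0, draw]
  FD 13: (9,0) -> (22,0) [heading=0, draw]
  FD 6: (22,0) -> (28,0) [heading=0, draw]
  REPEAT 4 [
    -- iteration 1/4 --
    RT 90: heading 0 -> 270
    RT 90: heading 270 -> 180
    FD 16: (28,0) -> (12,0) [heading=180, draw]
    -- iteration 2/4 --
    RT 90: heading 180 -> 90
    RT 90: heading 90 -> 0
    FD 16: (12,0) -> (28,0) [heading=0, draw]
    -- iteration 3/4 --
    RT 90: heading 0 -> 270
    RT 90: heading 270 -> 180
    FD 16: (28,0) -> (12,0) [heading=180, draw]
    -- iteration 4/4 --
    RT 90: heading 180 -> 90
    RT 90: heading 90 -> 0
    FD 16: (12,0) -> (28,0) [heading=0, draw]
  ]
  -- iteration 2/4 --
  FD 9: (28,0) -> (37,0) [heading=0, draw]
  FD 13: (37,0) -> (50,0) [heading=0, draw]
  FD 6: (50,0) -> (56,0) [heading=0, draw]
  REPEAT 4 [
    -- iteration 1/4 --
    RT 90: heading 0 -> 270
    RT 90: heading 270 -> 180
    FD 16: (56,0) -> (40,0) [heading=180, draw]
    -- iteration 2/4 --
    RT 90: heading 180 -> 90
    RT 90: heading 90 -> 0
    FD 16: (40,0) -> (56,0) [heading=0, draw]
    -- iteration 3/4 --
    RT 90: heading 0 -> 270
    RT 90: heading 270 -> 180
    FD 16: (56,0) -> (40,0) [heading=180, draw]
    -- iteration 4/4 --
    RT 90: heading 180 -> 90
    RT 90: heading 90 -> 0
    FD 16: (40,0) -> (56,0) [heading=0, draw]
  ]
  -- iteration 3/4 --
  FD 9: (56,0) -> (65,0) [heading=0, draw]
  FD 13: (65,0) -> (78,0) [heading=0, draw]
  FD 6: (78,0) -> (84,0) [heading=0, draw]
  REPEAT 4 [
    -- iteration 1/4 --
    RT 90: heading 0 -> 270
    RT 90: heading 270 -> 180
    FD 16: (84,0) -> (68,0) [heading=180, draw]
    -- iteration 2/4 --
    RT 90: heading 180 -> 90
    RT 90: heading 90 -> 0
    FD 16: (68,0) -> (84,0) [heading=0, draw]
    -- iteration 3/4 --
    RT 90: heading 0 -> 270
    RT 90: heading 270 -> 180
    FD 16: (84,0) -> (68,0) [heading=180, draw]
    -- iteration 4/4 --
    RT 90: heading 180 -> 90
    RT 90: heading 90 -> 0
    FD 16: (68,0) -> (84,0) [heading=0, draw]
  ]
  -- iteration 4/4 --
  FD 9: (84,0) -> (93,0) [heading=0, draw]
  FD 13: (93,0) -> (106,0) [heading=0, draw]
  FD 6: (106,0) -> (112,0) [heading=0, draw]
  REPEAT 4 [
    -- iteration 1/4 --
    RT 90: heading 0 -> 270
    RT 90: heading 270 -> 180
    FD 16: (112,0) -> (96,0) [heading=180, draw]
    -- iteration 2/4 --
    RT 90: heading 180 -> 90
    RT 90: heading 90 -> 0
    FD 16: (96,0) -> (112,0) [heading=0, draw]
    -- iteration 3/4 --
    RT 90: heading 0 -> 270
    RT 90: heading 270 -> 180
    FD 16: (112,0) -> (96,0) [heading=180, draw]
    -- iteration 4/4 --
    RT 90: heading 180 -> 90
    RT 90: heading 90 -> 0
    FD 16: (96,0) -> (112,0) [heading=0, draw]
  ]
]
BK 12: (112,0) -> (100,0) [heading=0, draw]
PD: pen down
Final: pos=(100,0), heading=0, 29 segment(s) drawn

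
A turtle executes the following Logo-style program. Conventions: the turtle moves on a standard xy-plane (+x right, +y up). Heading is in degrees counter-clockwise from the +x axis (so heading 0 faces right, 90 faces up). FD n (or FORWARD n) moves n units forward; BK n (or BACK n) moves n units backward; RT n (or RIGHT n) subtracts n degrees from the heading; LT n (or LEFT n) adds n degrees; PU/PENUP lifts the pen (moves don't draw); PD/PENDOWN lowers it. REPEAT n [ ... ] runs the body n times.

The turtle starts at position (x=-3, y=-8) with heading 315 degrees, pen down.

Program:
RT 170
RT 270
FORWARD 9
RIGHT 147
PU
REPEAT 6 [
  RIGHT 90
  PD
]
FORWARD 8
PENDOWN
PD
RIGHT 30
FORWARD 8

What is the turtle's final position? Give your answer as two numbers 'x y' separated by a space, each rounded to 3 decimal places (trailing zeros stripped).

Answer: -12.681 -30.152

Derivation:
Executing turtle program step by step:
Start: pos=(-3,-8), heading=315, pen down
RT 170: heading 315 -> 145
RT 270: heading 145 -> 235
FD 9: (-3,-8) -> (-8.162,-15.372) [heading=235, draw]
RT 147: heading 235 -> 88
PU: pen up
REPEAT 6 [
  -- iteration 1/6 --
  RT 90: heading 88 -> 358
  PD: pen down
  -- iteration 2/6 --
  RT 90: heading 358 -> 268
  PD: pen down
  -- iteration 3/6 --
  RT 90: heading 268 -> 178
  PD: pen down
  -- iteration 4/6 --
  RT 90: heading 178 -> 88
  PD: pen down
  -- iteration 5/6 --
  RT 90: heading 88 -> 358
  PD: pen down
  -- iteration 6/6 --
  RT 90: heading 358 -> 268
  PD: pen down
]
FD 8: (-8.162,-15.372) -> (-8.441,-23.367) [heading=268, draw]
PD: pen down
PD: pen down
RT 30: heading 268 -> 238
FD 8: (-8.441,-23.367) -> (-12.681,-30.152) [heading=238, draw]
Final: pos=(-12.681,-30.152), heading=238, 3 segment(s) drawn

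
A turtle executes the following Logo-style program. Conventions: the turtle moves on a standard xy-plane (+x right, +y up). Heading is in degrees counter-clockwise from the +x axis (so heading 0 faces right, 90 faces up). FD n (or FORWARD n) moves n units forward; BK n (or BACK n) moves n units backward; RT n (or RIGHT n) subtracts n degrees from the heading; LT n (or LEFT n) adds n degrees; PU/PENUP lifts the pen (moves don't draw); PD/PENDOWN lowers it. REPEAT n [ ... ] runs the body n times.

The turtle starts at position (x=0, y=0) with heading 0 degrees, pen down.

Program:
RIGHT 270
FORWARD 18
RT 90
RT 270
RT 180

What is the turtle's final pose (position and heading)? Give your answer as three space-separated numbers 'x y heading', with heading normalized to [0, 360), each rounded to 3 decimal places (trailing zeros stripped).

Executing turtle program step by step:
Start: pos=(0,0), heading=0, pen down
RT 270: heading 0 -> 90
FD 18: (0,0) -> (0,18) [heading=90, draw]
RT 90: heading 90 -> 0
RT 270: heading 0 -> 90
RT 180: heading 90 -> 270
Final: pos=(0,18), heading=270, 1 segment(s) drawn

Answer: 0 18 270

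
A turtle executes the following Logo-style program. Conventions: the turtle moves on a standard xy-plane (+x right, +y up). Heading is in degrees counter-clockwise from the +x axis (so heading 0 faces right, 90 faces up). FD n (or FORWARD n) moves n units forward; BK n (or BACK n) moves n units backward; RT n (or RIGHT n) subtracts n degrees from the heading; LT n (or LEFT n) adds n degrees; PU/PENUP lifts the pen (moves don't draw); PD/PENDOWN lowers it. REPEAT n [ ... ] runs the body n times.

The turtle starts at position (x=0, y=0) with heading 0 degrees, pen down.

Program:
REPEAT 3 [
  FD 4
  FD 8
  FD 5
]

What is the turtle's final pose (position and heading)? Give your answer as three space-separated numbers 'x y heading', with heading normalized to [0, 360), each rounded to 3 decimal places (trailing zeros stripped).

Answer: 51 0 0

Derivation:
Executing turtle program step by step:
Start: pos=(0,0), heading=0, pen down
REPEAT 3 [
  -- iteration 1/3 --
  FD 4: (0,0) -> (4,0) [heading=0, draw]
  FD 8: (4,0) -> (12,0) [heading=0, draw]
  FD 5: (12,0) -> (17,0) [heading=0, draw]
  -- iteration 2/3 --
  FD 4: (17,0) -> (21,0) [heading=0, draw]
  FD 8: (21,0) -> (29,0) [heading=0, draw]
  FD 5: (29,0) -> (34,0) [heading=0, draw]
  -- iteration 3/3 --
  FD 4: (34,0) -> (38,0) [heading=0, draw]
  FD 8: (38,0) -> (46,0) [heading=0, draw]
  FD 5: (46,0) -> (51,0) [heading=0, draw]
]
Final: pos=(51,0), heading=0, 9 segment(s) drawn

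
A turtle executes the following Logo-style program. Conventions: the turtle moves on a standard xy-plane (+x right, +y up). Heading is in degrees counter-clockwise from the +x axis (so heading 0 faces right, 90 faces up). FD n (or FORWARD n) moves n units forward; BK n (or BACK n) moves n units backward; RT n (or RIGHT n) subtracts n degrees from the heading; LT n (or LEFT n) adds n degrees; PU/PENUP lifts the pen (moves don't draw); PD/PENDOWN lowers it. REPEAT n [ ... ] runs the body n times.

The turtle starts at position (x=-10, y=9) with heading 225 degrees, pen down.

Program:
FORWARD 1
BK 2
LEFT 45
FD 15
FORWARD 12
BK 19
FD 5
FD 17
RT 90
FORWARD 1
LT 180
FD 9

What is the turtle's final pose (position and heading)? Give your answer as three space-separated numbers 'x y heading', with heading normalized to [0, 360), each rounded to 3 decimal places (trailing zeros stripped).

Answer: -1.293 -20.293 0

Derivation:
Executing turtle program step by step:
Start: pos=(-10,9), heading=225, pen down
FD 1: (-10,9) -> (-10.707,8.293) [heading=225, draw]
BK 2: (-10.707,8.293) -> (-9.293,9.707) [heading=225, draw]
LT 45: heading 225 -> 270
FD 15: (-9.293,9.707) -> (-9.293,-5.293) [heading=270, draw]
FD 12: (-9.293,-5.293) -> (-9.293,-17.293) [heading=270, draw]
BK 19: (-9.293,-17.293) -> (-9.293,1.707) [heading=270, draw]
FD 5: (-9.293,1.707) -> (-9.293,-3.293) [heading=270, draw]
FD 17: (-9.293,-3.293) -> (-9.293,-20.293) [heading=270, draw]
RT 90: heading 270 -> 180
FD 1: (-9.293,-20.293) -> (-10.293,-20.293) [heading=180, draw]
LT 180: heading 180 -> 0
FD 9: (-10.293,-20.293) -> (-1.293,-20.293) [heading=0, draw]
Final: pos=(-1.293,-20.293), heading=0, 9 segment(s) drawn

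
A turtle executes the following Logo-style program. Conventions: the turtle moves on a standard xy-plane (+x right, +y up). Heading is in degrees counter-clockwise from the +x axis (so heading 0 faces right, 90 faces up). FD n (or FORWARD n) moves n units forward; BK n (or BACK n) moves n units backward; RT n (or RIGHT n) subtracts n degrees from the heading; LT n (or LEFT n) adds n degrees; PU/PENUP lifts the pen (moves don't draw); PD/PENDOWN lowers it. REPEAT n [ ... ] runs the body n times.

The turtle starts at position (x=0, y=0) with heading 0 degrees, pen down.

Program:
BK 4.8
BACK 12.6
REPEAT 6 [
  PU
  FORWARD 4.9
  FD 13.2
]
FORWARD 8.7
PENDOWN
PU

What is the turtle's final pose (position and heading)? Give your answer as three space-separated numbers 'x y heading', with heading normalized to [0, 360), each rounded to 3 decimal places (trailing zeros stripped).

Answer: 99.9 0 0

Derivation:
Executing turtle program step by step:
Start: pos=(0,0), heading=0, pen down
BK 4.8: (0,0) -> (-4.8,0) [heading=0, draw]
BK 12.6: (-4.8,0) -> (-17.4,0) [heading=0, draw]
REPEAT 6 [
  -- iteration 1/6 --
  PU: pen up
  FD 4.9: (-17.4,0) -> (-12.5,0) [heading=0, move]
  FD 13.2: (-12.5,0) -> (0.7,0) [heading=0, move]
  -- iteration 2/6 --
  PU: pen up
  FD 4.9: (0.7,0) -> (5.6,0) [heading=0, move]
  FD 13.2: (5.6,0) -> (18.8,0) [heading=0, move]
  -- iteration 3/6 --
  PU: pen up
  FD 4.9: (18.8,0) -> (23.7,0) [heading=0, move]
  FD 13.2: (23.7,0) -> (36.9,0) [heading=0, move]
  -- iteration 4/6 --
  PU: pen up
  FD 4.9: (36.9,0) -> (41.8,0) [heading=0, move]
  FD 13.2: (41.8,0) -> (55,0) [heading=0, move]
  -- iteration 5/6 --
  PU: pen up
  FD 4.9: (55,0) -> (59.9,0) [heading=0, move]
  FD 13.2: (59.9,0) -> (73.1,0) [heading=0, move]
  -- iteration 6/6 --
  PU: pen up
  FD 4.9: (73.1,0) -> (78,0) [heading=0, move]
  FD 13.2: (78,0) -> (91.2,0) [heading=0, move]
]
FD 8.7: (91.2,0) -> (99.9,0) [heading=0, move]
PD: pen down
PU: pen up
Final: pos=(99.9,0), heading=0, 2 segment(s) drawn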